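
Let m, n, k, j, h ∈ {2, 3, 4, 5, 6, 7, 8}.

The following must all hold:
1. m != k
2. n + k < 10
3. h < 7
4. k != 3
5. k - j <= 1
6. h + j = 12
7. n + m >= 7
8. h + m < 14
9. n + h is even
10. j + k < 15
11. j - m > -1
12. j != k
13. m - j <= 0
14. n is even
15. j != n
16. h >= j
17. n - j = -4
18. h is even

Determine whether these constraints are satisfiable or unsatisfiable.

Satisfiable

The assignment m = 6, n = 2, k = 7, j = 6, h = 6 works:
  constraint 2 holds since n + k = 9.
  constraint 5 holds since k - j = 1.
The rest check out directly.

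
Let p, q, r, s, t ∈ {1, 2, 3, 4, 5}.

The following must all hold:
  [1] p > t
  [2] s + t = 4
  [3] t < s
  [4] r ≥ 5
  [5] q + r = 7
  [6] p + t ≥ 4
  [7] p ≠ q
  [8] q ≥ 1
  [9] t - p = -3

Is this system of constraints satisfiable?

Satisfiable

Setting (p, q, r, s, t) = (4, 2, 5, 3, 1) satisfies everything: constraint 2: s + t = 4; constraint 5: q + r = 7; constraint 6: p + t = 5, and the others follow.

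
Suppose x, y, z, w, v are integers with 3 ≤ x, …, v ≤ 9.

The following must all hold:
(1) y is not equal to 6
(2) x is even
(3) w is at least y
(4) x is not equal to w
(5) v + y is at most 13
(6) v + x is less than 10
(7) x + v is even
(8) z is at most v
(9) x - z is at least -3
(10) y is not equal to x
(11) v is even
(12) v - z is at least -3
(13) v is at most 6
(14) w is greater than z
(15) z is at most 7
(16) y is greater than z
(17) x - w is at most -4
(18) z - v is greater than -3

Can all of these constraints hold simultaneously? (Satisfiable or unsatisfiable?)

Satisfiable

The assignment x = 4, y = 8, z = 4, w = 8, v = 4 works:
  constraint 5 holds since v + y = 12.
  constraint 6 holds since v + x = 8.
  constraint 9 holds since x - z = 0.
The rest check out directly.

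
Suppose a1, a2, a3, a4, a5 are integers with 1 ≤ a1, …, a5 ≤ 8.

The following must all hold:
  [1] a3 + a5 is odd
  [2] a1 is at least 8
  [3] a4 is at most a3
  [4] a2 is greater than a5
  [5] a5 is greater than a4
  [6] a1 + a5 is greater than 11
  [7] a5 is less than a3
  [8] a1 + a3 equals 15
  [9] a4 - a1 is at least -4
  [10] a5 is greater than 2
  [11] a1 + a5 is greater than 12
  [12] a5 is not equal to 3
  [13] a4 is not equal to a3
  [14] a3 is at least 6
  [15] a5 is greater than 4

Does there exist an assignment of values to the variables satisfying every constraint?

Satisfiable

Try a1 = 8, a2 = 8, a3 = 7, a4 = 5, a5 = 6.
Check constraint 6: a1 + a5 = 14; constraint 8: a1 + a3 = 15; constraint 9: a4 - a1 = -3. The remaining constraints are straightforward to verify.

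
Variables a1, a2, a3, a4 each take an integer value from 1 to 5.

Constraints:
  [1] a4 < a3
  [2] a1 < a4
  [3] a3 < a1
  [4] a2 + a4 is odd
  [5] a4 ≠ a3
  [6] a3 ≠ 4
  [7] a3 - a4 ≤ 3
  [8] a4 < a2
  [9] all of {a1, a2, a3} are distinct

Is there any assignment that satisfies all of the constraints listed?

Constraints 1, 2, and 3 give a1 < a4, a4 < a3, a3 < a1. Chaining: a1 < a4 < a3 < a1, which forces a1 < a1 — impossible.

Unsatisfiable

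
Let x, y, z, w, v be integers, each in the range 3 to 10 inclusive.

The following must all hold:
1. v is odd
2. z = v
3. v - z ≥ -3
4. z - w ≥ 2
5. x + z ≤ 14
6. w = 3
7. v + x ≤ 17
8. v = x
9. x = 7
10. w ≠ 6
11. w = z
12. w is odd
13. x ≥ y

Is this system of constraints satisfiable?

Constraint 6 fixes w = 3 and constraint 9 fixes x = 7. Constraints 2, 8, and 11 give w = z = v = x, so w = x. But 3 ≠ 7 — contradiction.

Unsatisfiable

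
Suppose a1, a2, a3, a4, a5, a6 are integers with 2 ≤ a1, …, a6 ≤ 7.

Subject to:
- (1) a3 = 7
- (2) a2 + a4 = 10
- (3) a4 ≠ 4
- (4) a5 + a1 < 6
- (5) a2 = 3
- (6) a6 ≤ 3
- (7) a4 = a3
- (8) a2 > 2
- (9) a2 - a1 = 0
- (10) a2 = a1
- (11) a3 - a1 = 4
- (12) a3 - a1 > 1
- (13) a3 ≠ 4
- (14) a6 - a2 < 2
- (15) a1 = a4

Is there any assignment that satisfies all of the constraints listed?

Unsatisfiable

Constraint 5 fixes a2 = 3 and constraint 1 fixes a3 = 7. Constraints 7, 10, and 15 give a2 = a1 = a4 = a3, so a2 = a3. But 3 ≠ 7 — contradiction.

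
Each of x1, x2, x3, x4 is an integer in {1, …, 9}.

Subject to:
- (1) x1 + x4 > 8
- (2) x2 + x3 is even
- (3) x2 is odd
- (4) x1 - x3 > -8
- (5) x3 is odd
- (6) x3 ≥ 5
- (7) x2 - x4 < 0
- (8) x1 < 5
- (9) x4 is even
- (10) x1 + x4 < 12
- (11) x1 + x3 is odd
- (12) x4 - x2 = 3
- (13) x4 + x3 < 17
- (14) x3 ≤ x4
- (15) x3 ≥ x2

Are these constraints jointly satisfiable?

The assignment x1 = 2, x2 = 5, x3 = 7, x4 = 8 works:
  constraint 1 holds since x1 + x4 = 10.
  constraint 4 holds since x1 - x3 = -5.
The rest check out directly.

Satisfiable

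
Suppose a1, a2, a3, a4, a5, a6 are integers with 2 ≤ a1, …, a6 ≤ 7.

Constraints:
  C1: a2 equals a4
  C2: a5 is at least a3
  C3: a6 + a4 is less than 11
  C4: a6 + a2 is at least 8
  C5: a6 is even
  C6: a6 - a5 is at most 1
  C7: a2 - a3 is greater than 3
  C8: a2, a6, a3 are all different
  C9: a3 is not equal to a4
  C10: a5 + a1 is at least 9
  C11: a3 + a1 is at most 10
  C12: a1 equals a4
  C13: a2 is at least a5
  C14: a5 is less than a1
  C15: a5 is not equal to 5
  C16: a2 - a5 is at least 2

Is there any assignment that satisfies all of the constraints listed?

Try a1 = 7, a2 = 7, a3 = 3, a4 = 7, a5 = 4, a6 = 2.
Check constraint 3: a6 + a4 = 9; constraint 4: a6 + a2 = 9. The remaining constraints are straightforward to verify.

Satisfiable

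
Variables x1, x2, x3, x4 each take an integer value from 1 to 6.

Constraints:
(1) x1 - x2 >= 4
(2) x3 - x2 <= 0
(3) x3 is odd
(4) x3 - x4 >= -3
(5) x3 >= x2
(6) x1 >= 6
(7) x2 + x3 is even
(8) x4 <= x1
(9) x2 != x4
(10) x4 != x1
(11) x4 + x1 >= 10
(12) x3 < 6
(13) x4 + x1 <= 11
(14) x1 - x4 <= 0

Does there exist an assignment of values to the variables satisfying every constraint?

Unsatisfiable

Constraints 1, 2, 4, and 14 give x1 − x2 ≥ 4, x2 − x3 ≥ 0, x3 − x4 ≥ -3, x4 − x1 ≥ 0.
Adding all 4 inequalities: the left sides telescope to 0, and the right sides sum to 4 + 0 + (-3) + 0 = 1. So 0 ≥ 1, which is false.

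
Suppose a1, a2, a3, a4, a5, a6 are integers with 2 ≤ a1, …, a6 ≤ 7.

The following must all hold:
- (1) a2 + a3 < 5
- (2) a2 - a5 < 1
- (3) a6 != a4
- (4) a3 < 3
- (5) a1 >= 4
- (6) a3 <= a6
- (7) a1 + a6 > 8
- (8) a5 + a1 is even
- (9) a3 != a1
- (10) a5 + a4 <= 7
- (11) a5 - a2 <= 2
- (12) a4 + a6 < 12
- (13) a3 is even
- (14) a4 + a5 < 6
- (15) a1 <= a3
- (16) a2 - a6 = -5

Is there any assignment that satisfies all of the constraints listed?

Unsatisfiable

From constraints 5 and 15: a3 ≥ a1 and a1 ≥ 4, so a3 ≥ 4. From constraint 4: a3 ≤ 2. But 2 < 4, so no value of a3 works.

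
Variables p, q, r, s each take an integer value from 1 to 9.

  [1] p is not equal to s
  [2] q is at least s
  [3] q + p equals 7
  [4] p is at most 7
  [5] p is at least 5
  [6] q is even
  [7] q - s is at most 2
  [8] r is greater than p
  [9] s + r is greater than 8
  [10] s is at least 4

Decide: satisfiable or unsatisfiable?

From constraints 2 and 10: q ≥ s ≥ 4. From constraint 5: p ≥ 5. Hence q + p ≥ 9. But constraint 3 requires q + p = 7, and 7 < 9. Contradiction.

Unsatisfiable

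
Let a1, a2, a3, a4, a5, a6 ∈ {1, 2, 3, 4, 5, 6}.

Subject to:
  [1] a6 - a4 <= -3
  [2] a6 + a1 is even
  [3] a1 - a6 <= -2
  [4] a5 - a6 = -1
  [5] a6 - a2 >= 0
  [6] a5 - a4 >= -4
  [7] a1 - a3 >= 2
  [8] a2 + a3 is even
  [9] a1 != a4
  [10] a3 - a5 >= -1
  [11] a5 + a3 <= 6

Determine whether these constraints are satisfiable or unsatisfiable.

Unsatisfiable

Constraints 1, 3, 6, 7, and 10 give a3 − a5 ≥ -1, a5 − a4 ≥ -4, a4 − a6 ≥ 3, a6 − a1 ≥ 2, a1 − a3 ≥ 2.
Adding all 5 inequalities: the left sides telescope to 0, and the right sides sum to (-1) + (-4) + 3 + 2 + 2 = 2. So 0 ≥ 2, which is false.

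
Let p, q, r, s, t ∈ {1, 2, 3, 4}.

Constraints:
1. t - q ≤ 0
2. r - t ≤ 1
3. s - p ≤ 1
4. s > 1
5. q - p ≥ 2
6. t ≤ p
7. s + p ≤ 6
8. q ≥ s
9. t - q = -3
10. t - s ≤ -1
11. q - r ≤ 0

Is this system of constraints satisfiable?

Constraints 2, 3, 5, 10, and 11 give s − t ≥ 1, t − r ≥ -1, r − q ≥ 0, q − p ≥ 2, p − s ≥ -1.
Adding all 5 inequalities: the left sides telescope to 0, and the right sides sum to 1 + (-1) + 0 + 2 + (-1) = 1. So 0 ≥ 1, which is false.

Unsatisfiable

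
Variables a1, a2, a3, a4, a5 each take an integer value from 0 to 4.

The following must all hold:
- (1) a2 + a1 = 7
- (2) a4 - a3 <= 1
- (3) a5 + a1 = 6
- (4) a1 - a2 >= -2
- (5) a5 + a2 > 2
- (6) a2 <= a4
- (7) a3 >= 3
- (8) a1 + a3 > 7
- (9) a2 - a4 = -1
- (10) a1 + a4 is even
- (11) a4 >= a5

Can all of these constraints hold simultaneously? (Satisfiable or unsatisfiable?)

Satisfiable

Setting (a1, a2, a3, a4, a5) = (4, 3, 4, 4, 2) satisfies everything: constraint 1: a2 + a1 = 7; constraint 2: a4 - a3 = 0, and the others follow.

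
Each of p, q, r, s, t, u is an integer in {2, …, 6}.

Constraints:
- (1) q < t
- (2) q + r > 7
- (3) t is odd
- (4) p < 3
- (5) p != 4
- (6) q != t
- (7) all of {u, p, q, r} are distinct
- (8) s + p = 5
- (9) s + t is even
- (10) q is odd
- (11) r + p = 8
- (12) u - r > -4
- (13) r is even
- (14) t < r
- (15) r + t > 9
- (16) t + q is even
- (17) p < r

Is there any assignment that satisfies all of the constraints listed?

Satisfiable

One satisfying assignment is p = 2, q = 3, r = 6, s = 3, t = 5, u = 4.
For the less obvious constraints — constraint 2: q + r = 9; constraint 8: s + p = 5 — and the others hold by inspection.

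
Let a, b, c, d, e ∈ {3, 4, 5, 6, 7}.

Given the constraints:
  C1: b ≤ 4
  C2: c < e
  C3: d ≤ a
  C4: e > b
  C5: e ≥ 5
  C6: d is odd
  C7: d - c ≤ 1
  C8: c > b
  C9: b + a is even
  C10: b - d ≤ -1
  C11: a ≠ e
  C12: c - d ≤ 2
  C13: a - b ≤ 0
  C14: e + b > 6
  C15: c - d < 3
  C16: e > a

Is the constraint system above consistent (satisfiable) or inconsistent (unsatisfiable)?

Constraints 3, 10, and 13 give b < d, d ≤ a, a ≤ b. Chaining: b < d ≤ a ≤ b, which forces b < b — impossible.

Unsatisfiable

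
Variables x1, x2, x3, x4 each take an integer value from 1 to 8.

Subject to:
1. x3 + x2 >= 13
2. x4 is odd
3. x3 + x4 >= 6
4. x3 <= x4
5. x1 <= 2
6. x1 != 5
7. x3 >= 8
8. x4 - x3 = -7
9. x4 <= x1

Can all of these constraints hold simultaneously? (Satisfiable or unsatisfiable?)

From constraints 4 and 7: x4 ≥ x3 and x3 ≥ 8, so x4 ≥ 8. From constraints 5 and 9: x4 ≤ x1 and x1 ≤ 2, so x4 ≤ 2. But 2 < 8, so no value of x4 works.

Unsatisfiable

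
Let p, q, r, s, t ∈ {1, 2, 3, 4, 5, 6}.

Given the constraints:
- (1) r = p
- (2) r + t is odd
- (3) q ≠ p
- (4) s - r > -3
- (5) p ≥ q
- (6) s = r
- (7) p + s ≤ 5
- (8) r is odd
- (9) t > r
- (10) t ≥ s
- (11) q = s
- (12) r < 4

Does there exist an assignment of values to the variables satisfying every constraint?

From constraints 1, 6, and 11, q = s = r = p, so q = p. But constraint 3 says q ≠ p. Contradiction.

Unsatisfiable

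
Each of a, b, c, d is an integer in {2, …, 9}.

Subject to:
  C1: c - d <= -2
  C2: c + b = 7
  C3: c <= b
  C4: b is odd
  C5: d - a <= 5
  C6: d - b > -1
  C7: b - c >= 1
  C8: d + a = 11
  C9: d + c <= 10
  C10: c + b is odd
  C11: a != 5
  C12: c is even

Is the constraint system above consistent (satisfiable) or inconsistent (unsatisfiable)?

Satisfiable

Take a = 4, b = 5, c = 2, d = 7. Then constraint 1: c - d = -5; constraint 2: c + b = 7, and every other listed constraint is also met.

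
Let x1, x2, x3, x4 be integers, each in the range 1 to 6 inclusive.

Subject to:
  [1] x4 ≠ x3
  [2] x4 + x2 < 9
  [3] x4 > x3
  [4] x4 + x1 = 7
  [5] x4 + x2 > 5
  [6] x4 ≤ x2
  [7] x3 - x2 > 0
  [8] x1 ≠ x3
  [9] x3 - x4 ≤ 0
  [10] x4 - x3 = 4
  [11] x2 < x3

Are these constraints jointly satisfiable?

Unsatisfiable

Constraints 6, 7, and 9 give x2 < x3, x3 ≤ x4, x4 ≤ x2. Chaining: x2 < x3 ≤ x4 ≤ x2, which forces x2 < x2 — impossible.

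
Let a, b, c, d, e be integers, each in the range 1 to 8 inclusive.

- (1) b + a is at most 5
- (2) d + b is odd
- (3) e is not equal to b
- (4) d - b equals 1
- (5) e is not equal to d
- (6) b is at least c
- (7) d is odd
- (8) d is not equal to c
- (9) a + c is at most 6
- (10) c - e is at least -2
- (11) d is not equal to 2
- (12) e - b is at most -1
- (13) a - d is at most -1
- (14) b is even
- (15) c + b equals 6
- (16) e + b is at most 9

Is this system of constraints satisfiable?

Satisfiable

Setting (a, b, c, d, e) = (1, 4, 2, 5, 2) satisfies everything: constraint 1: b + a = 5; constraint 4: d - b = 1, and the others follow.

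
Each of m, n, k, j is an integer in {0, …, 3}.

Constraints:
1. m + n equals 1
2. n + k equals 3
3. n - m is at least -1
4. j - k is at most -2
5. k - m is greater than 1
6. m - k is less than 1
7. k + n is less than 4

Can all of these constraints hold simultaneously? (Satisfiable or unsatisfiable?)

Take m = 0, n = 1, k = 2, j = 0. Then constraint 1: m + n = 1; constraint 2: n + k = 3, and every other listed constraint is also met.

Satisfiable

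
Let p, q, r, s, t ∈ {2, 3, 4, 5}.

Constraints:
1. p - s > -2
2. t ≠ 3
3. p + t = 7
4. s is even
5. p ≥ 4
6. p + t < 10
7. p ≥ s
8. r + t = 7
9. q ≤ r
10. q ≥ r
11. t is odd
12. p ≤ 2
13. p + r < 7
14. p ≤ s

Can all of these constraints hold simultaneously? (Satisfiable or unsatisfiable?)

Unsatisfiable

From constraint 5: p ≥ 4. From constraint 12: p ≤ 2. But 2 < 4, so no value of p works.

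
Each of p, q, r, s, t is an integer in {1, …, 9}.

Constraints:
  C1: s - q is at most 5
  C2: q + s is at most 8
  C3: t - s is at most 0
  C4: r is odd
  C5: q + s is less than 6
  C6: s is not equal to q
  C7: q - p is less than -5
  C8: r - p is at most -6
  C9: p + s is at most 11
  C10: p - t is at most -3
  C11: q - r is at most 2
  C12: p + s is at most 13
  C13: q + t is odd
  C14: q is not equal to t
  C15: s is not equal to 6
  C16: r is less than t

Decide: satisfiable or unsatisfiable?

Unsatisfiable

Constraints 1, 3, 8, 10, and 11 give r − q ≥ -2, q − s ≥ -5, s − t ≥ 0, t − p ≥ 3, p − r ≥ 6.
Adding all 5 inequalities: the left sides telescope to 0, and the right sides sum to (-2) + (-5) + 0 + 3 + 6 = 2. So 0 ≥ 2, which is false.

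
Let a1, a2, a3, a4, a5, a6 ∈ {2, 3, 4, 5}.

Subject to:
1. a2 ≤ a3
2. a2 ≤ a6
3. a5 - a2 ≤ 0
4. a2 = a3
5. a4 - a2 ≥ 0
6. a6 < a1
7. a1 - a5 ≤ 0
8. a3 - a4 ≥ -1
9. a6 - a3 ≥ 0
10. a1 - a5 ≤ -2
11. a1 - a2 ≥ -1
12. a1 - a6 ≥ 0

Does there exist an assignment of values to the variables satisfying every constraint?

Unsatisfiable

Constraints 3, 5, 8, 9, 10, and 12 give a4 − a2 ≥ 0, a2 − a5 ≥ 0, a5 − a1 ≥ 2, a1 − a6 ≥ 0, a6 − a3 ≥ 0, a3 − a4 ≥ -1.
Adding all 6 inequalities: the left sides telescope to 0, and the right sides sum to 0 + 0 + 2 + 0 + 0 + (-1) = 1. So 0 ≥ 1, which is false.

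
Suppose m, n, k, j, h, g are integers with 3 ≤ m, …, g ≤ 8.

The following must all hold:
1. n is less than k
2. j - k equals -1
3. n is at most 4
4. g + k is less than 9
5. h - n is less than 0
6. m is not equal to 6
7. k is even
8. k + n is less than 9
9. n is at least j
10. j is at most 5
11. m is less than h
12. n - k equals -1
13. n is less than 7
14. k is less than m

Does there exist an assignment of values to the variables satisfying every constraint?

Unsatisfiable

Constraints 1, 5, 11, and 14 give h < n, n < k, k < m, m < h. Chaining: h < n < k < m < h, which forces h < h — impossible.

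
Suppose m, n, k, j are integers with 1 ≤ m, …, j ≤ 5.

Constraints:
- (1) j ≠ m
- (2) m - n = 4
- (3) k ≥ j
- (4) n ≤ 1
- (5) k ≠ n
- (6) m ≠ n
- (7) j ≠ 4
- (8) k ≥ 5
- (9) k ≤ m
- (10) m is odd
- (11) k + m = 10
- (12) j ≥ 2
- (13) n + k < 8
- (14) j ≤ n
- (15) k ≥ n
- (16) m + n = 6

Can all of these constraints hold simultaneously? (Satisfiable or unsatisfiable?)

From constraints 8 and 9: m ≥ k ≥ 5. From constraints 12 and 14: n ≥ j ≥ 2. Hence m + n ≥ 7. But constraint 16 requires m + n = 6, and 6 < 7. Contradiction.

Unsatisfiable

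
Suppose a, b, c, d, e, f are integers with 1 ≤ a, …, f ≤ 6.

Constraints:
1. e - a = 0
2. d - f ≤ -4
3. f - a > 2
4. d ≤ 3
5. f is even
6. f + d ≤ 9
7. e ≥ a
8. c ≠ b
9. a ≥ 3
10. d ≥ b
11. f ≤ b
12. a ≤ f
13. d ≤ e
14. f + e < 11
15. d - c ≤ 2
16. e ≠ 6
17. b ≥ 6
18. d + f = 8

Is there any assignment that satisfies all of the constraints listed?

Unsatisfiable

From constraints 10 and 17: d ≥ b ≥ 6. From constraints 9 and 12: f ≥ a ≥ 3. Hence d + f ≥ 9. But constraint 18 requires d + f = 8, and 8 < 9. Contradiction.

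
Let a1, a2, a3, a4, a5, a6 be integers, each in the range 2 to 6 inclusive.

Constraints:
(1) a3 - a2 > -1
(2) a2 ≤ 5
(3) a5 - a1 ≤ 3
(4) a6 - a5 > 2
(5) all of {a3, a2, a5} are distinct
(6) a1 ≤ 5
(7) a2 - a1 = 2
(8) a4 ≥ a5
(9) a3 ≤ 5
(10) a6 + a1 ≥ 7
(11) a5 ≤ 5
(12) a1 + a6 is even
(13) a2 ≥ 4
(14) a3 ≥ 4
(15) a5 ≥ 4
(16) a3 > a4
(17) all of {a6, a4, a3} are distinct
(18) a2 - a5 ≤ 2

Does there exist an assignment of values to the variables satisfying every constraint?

Constraints 2, 9, 11, 13, 14, and 15 confine each of a3, a2, a5 to the 2 values {4, 5}.
Constraint 5 requires all 3 of them to be distinct, but only 2 values are available — impossible by the pigeonhole principle.

Unsatisfiable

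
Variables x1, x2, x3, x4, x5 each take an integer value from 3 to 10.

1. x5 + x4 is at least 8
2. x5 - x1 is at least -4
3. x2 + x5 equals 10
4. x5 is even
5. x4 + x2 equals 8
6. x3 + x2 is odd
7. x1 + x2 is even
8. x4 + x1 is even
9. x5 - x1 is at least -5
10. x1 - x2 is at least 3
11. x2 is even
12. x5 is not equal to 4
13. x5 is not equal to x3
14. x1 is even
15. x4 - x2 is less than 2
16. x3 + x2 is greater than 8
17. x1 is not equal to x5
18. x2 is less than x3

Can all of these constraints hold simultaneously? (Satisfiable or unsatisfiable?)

Satisfiable

The assignment x1 = 10, x2 = 4, x3 = 7, x4 = 4, x5 = 6 works:
  constraint 1 holds since x5 + x4 = 10.
  constraint 2 holds since x5 - x1 = -4.
The rest check out directly.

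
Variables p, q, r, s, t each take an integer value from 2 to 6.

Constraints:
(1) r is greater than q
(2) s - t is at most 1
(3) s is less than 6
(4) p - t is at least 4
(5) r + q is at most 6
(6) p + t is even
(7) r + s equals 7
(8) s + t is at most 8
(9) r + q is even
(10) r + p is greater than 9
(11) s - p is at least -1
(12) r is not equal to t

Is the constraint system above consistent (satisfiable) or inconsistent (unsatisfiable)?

Constraints 2, 4, and 11 give t − s ≥ -1, s − p ≥ -1, p − t ≥ 4.
Adding all 3 inequalities: the left sides telescope to 0, and the right sides sum to (-1) + (-1) + 4 = 2. So 0 ≥ 2, which is false.

Unsatisfiable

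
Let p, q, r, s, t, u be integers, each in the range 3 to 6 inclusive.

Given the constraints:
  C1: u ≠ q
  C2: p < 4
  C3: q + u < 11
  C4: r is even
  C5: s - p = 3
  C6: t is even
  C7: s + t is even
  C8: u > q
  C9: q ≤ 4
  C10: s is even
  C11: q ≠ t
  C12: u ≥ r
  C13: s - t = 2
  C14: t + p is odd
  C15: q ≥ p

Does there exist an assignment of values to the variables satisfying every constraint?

Take p = 3, q = 3, r = 4, s = 6, t = 4, u = 6. Then constraint 3: q + u = 9; constraint 5: s - p = 3; constraint 13: s - t = 2, and every other listed constraint is also met.

Satisfiable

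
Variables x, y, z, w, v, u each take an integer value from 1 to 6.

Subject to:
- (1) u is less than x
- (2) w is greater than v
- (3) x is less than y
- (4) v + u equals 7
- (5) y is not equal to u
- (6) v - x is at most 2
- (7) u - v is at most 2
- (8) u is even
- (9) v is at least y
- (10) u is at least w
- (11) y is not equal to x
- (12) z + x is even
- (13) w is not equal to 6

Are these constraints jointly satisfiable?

Constraints 1, 2, 3, 9, and 10 give w ≤ u, u < x, x < y, y ≤ v, v < w. Chaining: w ≤ u < x < y ≤ v < w, which forces w < w — impossible.

Unsatisfiable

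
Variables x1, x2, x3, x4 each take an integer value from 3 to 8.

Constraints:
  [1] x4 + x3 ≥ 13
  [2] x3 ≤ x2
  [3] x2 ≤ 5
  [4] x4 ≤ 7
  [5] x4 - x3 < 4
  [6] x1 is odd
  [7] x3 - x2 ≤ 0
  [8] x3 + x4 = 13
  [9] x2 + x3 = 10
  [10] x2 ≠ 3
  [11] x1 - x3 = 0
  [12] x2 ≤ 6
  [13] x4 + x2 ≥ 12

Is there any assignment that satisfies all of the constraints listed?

Unsatisfiable

From constraints 2 and 3: x3 ≤ x2 ≤ 5. From constraint 4: x4 ≤ 7. Hence x3 + x4 ≤ 12. But constraint 8 requires x3 + x4 = 13, and 13 > 12. Contradiction.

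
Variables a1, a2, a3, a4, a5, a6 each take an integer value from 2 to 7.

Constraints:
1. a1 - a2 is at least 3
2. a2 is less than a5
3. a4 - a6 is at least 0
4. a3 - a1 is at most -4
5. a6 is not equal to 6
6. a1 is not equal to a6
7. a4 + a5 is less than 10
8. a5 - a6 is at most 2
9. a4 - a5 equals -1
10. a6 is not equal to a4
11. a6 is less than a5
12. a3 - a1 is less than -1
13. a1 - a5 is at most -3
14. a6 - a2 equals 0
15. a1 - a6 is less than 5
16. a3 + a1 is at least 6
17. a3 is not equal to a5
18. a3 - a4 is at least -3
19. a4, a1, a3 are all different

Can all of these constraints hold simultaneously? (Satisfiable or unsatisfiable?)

Constraints 3, 4, 8, 13, and 18 give a3 − a4 ≥ -3, a4 − a6 ≥ 0, a6 − a5 ≥ -2, a5 − a1 ≥ 3, a1 − a3 ≥ 4.
Adding all 5 inequalities: the left sides telescope to 0, and the right sides sum to (-3) + 0 + (-2) + 3 + 4 = 2. So 0 ≥ 2, which is false.

Unsatisfiable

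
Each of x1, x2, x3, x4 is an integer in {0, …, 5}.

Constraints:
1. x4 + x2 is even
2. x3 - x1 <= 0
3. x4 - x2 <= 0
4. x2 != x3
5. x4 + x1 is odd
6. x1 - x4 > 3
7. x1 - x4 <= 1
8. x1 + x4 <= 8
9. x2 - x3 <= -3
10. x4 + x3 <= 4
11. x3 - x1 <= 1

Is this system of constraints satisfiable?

Constraints 2, 3, 7, and 9 give x3 − x2 ≥ 3, x2 − x4 ≥ 0, x4 − x1 ≥ -1, x1 − x3 ≥ 0.
Adding all 4 inequalities: the left sides telescope to 0, and the right sides sum to 3 + 0 + (-1) + 0 = 2. So 0 ≥ 2, which is false.

Unsatisfiable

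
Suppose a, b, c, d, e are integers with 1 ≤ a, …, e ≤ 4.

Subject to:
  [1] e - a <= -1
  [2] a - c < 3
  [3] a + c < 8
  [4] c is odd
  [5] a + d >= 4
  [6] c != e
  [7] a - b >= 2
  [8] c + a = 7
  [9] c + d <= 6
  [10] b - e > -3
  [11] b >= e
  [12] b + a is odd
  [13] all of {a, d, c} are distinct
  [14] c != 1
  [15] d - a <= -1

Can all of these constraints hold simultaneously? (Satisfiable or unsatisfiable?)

One satisfying assignment is a = 4, b = 1, c = 3, d = 1, e = 1.
For the less obvious constraints — constraint 1: e - a = -3; constraint 2: a - c = 1; constraint 3: a + c = 7 — and the others hold by inspection.

Satisfiable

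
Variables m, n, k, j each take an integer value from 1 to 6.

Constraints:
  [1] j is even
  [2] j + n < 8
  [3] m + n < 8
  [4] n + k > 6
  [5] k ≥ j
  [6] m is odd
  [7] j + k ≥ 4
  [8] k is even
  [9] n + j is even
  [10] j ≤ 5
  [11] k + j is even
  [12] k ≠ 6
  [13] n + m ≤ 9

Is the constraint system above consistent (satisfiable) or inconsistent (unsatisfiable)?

Setting (m, n, k, j) = (3, 4, 4, 2) satisfies everything: constraint 2: j + n = 6; constraint 3: m + n = 7; constraint 4: n + k = 8, and the others follow.

Satisfiable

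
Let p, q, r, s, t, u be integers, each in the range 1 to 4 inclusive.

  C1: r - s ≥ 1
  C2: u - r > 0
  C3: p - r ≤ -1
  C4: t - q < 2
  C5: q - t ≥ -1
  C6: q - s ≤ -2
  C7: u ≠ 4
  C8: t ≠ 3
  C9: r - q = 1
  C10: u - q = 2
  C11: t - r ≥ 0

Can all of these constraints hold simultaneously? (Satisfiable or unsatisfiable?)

Unsatisfiable

Constraints 1, 5, 6, and 11 give s − q ≥ 2, q − t ≥ -1, t − r ≥ 0, r − s ≥ 1.
Adding all 4 inequalities: the left sides telescope to 0, and the right sides sum to 2 + (-1) + 0 + 1 = 2. So 0 ≥ 2, which is false.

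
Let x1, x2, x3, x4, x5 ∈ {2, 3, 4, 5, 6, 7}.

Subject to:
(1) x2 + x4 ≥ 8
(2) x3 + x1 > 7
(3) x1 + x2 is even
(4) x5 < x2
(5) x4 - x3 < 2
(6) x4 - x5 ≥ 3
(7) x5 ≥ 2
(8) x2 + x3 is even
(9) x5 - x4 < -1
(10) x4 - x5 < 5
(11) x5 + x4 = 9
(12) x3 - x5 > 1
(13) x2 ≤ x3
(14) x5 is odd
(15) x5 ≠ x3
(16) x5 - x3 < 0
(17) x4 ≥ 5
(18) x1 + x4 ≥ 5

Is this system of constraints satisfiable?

Try x1 = 2, x2 = 4, x3 = 6, x4 = 6, x5 = 3.
Check constraint 1: x2 + x4 = 10; constraint 2: x3 + x1 = 8; constraint 5: x4 - x3 = 0. The remaining constraints are straightforward to verify.

Satisfiable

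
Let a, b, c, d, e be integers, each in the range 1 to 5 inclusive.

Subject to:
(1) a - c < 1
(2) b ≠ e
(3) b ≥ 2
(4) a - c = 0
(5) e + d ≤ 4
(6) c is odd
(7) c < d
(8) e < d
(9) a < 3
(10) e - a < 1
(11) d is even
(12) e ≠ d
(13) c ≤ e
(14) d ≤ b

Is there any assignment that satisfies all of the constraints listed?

One satisfying assignment is a = 1, b = 4, c = 1, d = 2, e = 1.
For the less obvious constraints — constraint 1: a - c = 0; constraint 4: a - c = 0 — and the others hold by inspection.

Satisfiable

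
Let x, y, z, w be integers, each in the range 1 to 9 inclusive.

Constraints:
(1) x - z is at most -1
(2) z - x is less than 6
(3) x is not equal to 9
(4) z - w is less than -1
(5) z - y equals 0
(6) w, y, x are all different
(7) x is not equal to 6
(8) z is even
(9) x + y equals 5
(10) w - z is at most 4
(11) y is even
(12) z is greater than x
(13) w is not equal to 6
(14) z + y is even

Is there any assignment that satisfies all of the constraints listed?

Satisfiable

One satisfying assignment is x = 1, y = 4, z = 4, w = 8.
For the less obvious constraints — constraint 1: x - z = -3; constraint 2: z - x = 3; constraint 4: z - w = -4 — and the others hold by inspection.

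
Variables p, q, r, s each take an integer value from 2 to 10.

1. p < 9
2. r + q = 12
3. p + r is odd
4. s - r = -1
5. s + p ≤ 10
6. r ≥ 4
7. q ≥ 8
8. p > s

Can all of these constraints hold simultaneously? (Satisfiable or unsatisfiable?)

Satisfiable

Take p = 5, q = 8, r = 4, s = 3. Then constraint 2: r + q = 12; constraint 4: s - r = -1, and every other listed constraint is also met.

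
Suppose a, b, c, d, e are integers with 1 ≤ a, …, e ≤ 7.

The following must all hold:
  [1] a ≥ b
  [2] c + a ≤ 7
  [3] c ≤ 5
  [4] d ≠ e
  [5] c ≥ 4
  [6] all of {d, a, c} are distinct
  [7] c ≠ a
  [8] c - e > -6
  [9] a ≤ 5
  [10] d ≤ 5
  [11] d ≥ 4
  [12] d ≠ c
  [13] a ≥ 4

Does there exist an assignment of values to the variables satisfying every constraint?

Unsatisfiable

Constraints 3, 5, 9, 10, 11, and 13 confine each of d, a, c to the 2 values {4, 5}.
Constraint 6 requires all 3 of them to be distinct, but only 2 values are available — impossible by the pigeonhole principle.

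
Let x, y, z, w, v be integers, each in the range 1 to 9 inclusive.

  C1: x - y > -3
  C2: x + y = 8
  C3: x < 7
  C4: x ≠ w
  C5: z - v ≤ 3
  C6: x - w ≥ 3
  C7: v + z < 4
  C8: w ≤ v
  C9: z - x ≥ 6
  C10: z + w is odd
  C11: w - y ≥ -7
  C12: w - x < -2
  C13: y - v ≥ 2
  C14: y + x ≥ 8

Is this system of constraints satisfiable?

Constraints 5, 6, 9, 11, and 13 give w − y ≥ -7, y − v ≥ 2, v − z ≥ -3, z − x ≥ 6, x − w ≥ 3.
Adding all 5 inequalities: the left sides telescope to 0, and the right sides sum to (-7) + 2 + (-3) + 6 + 3 = 1. So 0 ≥ 1, which is false.

Unsatisfiable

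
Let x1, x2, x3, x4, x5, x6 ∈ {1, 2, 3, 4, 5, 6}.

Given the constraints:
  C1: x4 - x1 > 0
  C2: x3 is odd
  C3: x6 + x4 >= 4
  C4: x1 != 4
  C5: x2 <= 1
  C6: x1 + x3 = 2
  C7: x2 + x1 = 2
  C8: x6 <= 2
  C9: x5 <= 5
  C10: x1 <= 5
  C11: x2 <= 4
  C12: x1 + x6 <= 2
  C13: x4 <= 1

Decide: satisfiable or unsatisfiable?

Unsatisfiable

From constraint 8: x6 ≤ 2. From constraint 13: x4 ≤ 1. Hence x6 + x4 ≤ 3. But constraint 3 requires x6 + x4 ≥ 4, and 4 > 3. Contradiction.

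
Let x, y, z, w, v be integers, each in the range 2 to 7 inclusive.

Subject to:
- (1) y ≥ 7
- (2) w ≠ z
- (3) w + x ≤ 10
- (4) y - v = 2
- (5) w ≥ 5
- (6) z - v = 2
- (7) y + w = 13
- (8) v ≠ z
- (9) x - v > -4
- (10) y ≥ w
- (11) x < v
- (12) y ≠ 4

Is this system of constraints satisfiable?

Take x = 2, y = 7, z = 7, w = 6, v = 5. Then constraint 3: w + x = 8; constraint 4: y - v = 2, and every other listed constraint is also met.

Satisfiable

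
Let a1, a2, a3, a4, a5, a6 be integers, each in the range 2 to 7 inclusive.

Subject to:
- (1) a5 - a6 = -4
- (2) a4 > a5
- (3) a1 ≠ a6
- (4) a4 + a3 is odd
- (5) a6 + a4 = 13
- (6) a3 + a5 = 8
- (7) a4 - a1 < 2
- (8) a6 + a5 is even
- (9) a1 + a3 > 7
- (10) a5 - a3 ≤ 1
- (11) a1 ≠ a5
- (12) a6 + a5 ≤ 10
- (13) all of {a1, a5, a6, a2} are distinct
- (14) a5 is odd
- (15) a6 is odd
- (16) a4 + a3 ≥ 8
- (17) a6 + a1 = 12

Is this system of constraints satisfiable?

Try a1 = 5, a2 = 6, a3 = 5, a4 = 6, a5 = 3, a6 = 7.
Check constraint 1: a5 - a6 = -4; constraint 5: a6 + a4 = 13. The remaining constraints are straightforward to verify.

Satisfiable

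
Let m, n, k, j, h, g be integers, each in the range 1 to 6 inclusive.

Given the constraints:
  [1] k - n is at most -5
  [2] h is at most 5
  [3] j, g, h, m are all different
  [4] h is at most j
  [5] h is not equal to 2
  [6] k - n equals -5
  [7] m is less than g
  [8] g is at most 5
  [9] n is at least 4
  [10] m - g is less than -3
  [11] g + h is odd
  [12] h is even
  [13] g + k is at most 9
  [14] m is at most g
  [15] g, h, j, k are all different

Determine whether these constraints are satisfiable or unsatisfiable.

Satisfiable

One satisfying assignment is m = 1, n = 6, k = 1, j = 6, h = 4, g = 5.
For the less obvious constraints — constraint 1: k - n = -5; constraint 6: k - n = -5 — and the others hold by inspection.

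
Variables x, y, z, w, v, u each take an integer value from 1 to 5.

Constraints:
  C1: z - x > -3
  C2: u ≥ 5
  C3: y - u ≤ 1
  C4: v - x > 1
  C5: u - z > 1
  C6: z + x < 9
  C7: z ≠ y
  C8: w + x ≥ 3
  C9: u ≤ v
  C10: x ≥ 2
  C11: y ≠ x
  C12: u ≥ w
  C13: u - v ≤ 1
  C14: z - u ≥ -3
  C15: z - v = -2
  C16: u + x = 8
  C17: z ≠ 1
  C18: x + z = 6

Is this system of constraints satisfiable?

Satisfiable

Try x = 3, y = 5, z = 3, w = 3, v = 5, u = 5.
Check constraint 1: z - x = 0; constraint 3: y - u = 0; constraint 4: v - x = 2. The remaining constraints are straightforward to verify.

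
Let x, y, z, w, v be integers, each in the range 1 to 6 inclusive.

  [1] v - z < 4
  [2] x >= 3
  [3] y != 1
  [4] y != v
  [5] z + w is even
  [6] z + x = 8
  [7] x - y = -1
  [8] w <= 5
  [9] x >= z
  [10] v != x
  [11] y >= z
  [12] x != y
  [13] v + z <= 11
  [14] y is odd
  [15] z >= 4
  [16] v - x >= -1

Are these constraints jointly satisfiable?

Satisfiable

Setting (x, y, z, w, v) = (4, 5, 4, 4, 6) satisfies everything: constraint 1: v - z = 2; constraint 6: z + x = 8; constraint 7: x - y = -1, and the others follow.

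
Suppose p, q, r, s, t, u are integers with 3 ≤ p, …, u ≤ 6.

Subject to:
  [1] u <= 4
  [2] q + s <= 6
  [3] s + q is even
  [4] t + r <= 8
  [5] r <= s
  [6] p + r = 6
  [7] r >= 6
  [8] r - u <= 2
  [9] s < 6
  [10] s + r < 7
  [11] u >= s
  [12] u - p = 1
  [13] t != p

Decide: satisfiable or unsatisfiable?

Unsatisfiable

From constraints 5 and 7: s ≥ r and r ≥ 6, so s ≥ 6. From constraints 1 and 11: s ≤ u and u ≤ 4, so s ≤ 4. But 4 < 6, so no value of s works.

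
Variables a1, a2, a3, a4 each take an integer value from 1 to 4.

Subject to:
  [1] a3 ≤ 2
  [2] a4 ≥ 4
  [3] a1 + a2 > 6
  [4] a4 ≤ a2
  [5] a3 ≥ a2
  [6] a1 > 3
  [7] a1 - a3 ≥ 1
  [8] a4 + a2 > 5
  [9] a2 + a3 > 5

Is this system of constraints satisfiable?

Unsatisfiable

From constraints 2 and 4: a2 ≥ a4 and a4 ≥ 4, so a2 ≥ 4. From constraints 1 and 5: a2 ≤ a3 and a3 ≤ 2, so a2 ≤ 2. But 2 < 4, so no value of a2 works.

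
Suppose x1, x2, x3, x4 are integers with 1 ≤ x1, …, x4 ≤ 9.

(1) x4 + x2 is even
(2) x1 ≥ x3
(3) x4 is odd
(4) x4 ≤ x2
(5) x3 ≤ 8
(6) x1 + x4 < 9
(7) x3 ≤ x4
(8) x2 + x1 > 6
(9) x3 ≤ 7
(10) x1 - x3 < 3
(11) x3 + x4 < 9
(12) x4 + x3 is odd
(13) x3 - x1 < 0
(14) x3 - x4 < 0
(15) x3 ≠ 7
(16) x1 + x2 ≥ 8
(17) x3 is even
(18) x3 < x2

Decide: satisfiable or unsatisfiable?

Take x1 = 3, x2 = 5, x3 = 2, x4 = 5. Then constraint 6: x1 + x4 = 8; constraint 8: x2 + x1 = 8; constraint 10: x1 - x3 = 1, and every other listed constraint is also met.

Satisfiable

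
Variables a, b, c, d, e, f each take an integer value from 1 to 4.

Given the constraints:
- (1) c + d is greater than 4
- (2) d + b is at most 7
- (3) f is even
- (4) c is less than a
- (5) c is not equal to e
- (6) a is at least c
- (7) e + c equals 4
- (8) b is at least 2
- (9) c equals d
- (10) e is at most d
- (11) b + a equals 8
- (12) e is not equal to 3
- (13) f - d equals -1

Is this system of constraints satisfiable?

One satisfying assignment is a = 4, b = 4, c = 3, d = 3, e = 1, f = 2.
For the less obvious constraints — constraint 1: c + d = 6; constraint 2: d + b = 7 — and the others hold by inspection.

Satisfiable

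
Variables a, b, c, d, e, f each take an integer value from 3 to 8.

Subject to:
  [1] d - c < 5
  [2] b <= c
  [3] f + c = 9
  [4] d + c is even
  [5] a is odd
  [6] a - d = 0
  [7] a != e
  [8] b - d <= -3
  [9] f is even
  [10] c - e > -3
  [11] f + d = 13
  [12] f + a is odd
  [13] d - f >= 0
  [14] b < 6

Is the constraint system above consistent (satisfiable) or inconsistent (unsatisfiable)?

One satisfying assignment is a = 7, b = 3, c = 3, d = 7, e = 4, f = 6.
For the less obvious constraints — constraint 1: d - c = 4; constraint 3: f + c = 9; constraint 6: a - d = 0 — and the others hold by inspection.

Satisfiable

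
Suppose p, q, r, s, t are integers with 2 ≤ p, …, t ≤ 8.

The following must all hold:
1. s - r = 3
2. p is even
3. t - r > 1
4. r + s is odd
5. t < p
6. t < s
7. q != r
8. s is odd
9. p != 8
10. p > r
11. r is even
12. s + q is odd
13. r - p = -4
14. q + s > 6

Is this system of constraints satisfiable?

Try p = 6, q = 4, r = 2, s = 5, t = 4.
Check constraint 1: s - r = 3; constraint 3: t - r = 2. The remaining constraints are straightforward to verify.

Satisfiable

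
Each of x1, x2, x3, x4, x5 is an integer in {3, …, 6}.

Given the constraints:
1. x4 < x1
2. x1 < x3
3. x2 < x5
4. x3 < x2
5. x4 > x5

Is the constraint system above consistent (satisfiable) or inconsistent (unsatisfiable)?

Constraints 1, 2, 3, 4, and 5 give x1 < x3, x3 < x2, x2 < x5, x5 < x4, x4 < x1. Chaining: x1 < x3 < x2 < x5 < x4 < x1, which forces x1 < x1 — impossible.

Unsatisfiable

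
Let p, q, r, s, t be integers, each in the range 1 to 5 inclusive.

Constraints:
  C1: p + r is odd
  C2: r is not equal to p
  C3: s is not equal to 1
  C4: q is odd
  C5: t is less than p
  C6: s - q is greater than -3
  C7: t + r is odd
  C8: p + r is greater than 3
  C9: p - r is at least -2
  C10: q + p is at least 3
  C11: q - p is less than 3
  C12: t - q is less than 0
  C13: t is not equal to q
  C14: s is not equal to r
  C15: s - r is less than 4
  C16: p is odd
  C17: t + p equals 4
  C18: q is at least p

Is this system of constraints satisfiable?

One satisfying assignment is p = 3, q = 3, r = 2, s = 3, t = 1.
For the less obvious constraints — constraint 6: s - q = 0; constraint 8: p + r = 5 — and the others hold by inspection.

Satisfiable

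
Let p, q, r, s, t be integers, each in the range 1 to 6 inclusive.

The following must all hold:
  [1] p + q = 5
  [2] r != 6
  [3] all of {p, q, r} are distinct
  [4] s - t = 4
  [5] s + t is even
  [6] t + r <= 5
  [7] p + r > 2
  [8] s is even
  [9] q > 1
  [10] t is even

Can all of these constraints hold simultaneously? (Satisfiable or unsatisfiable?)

Satisfiable

Setting (p, q, r, s, t) = (2, 3, 1, 6, 2) satisfies everything: constraint 1: p + q = 5; constraint 4: s - t = 4; constraint 6: t + r = 3, and the others follow.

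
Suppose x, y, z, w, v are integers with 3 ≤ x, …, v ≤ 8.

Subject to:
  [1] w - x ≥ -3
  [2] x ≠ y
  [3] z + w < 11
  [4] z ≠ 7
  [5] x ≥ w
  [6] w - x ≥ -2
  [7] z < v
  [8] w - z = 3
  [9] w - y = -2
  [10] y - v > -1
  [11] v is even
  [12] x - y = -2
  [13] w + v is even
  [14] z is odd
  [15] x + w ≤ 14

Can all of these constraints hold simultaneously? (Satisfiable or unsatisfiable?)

Satisfiable

Setting (x, y, z, w, v) = (6, 8, 3, 6, 6) satisfies everything: constraint 1: w - x = 0; constraint 3: z + w = 9; constraint 6: w - x = 0, and the others follow.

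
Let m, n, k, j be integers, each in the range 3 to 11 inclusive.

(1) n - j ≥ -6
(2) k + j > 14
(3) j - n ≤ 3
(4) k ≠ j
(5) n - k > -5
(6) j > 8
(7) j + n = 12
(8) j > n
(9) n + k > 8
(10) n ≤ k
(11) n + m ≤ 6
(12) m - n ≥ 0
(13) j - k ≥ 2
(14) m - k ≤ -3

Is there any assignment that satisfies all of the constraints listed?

Constraints 3, 12, 13, and 14 give m − n ≥ 0, n − j ≥ -3, j − k ≥ 2, k − m ≥ 3.
Adding all 4 inequalities: the left sides telescope to 0, and the right sides sum to 0 + (-3) + 2 + 3 = 2. So 0 ≥ 2, which is false.

Unsatisfiable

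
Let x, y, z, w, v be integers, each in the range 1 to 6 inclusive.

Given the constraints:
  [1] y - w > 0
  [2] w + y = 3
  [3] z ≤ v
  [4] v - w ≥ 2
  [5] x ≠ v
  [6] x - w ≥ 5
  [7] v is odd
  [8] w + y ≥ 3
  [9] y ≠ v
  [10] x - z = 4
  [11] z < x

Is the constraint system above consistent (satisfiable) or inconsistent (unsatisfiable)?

Satisfiable

Setting (x, y, z, w, v) = (6, 2, 2, 1, 5) satisfies everything: constraint 1: y - w = 1; constraint 2: w + y = 3, and the others follow.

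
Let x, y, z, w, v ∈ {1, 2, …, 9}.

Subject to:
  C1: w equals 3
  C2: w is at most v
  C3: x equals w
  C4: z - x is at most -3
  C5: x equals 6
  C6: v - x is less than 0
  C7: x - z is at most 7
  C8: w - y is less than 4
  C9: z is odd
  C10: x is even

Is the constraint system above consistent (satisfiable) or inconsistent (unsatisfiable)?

Unsatisfiable

Constraint 5 fixes x = 6 and constraint 1 fixes w = 3, but constraint 3 requires x = w. Since 6 ≠ 3, contradiction.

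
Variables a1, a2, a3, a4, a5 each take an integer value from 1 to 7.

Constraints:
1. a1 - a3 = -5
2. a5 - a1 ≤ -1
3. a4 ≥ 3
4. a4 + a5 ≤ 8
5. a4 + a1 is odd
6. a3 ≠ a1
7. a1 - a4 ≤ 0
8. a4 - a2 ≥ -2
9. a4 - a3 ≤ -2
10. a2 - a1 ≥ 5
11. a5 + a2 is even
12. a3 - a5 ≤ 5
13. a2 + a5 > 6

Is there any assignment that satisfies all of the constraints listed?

Unsatisfiable

Constraints 2, 8, 9, 10, and 12 give a2 − a1 ≥ 5, a1 − a5 ≥ 1, a5 − a3 ≥ -5, a3 − a4 ≥ 2, a4 − a2 ≥ -2.
Adding all 5 inequalities: the left sides telescope to 0, and the right sides sum to 5 + 1 + (-5) + 2 + (-2) = 1. So 0 ≥ 1, which is false.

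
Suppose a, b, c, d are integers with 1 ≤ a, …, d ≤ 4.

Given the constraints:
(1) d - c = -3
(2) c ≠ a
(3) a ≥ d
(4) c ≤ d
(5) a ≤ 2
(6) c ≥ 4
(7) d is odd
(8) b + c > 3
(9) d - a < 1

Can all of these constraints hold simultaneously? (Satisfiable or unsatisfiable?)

Unsatisfiable

From constraints 4 and 6: d ≥ c and c ≥ 4, so d ≥ 4. From constraints 3 and 5: d ≤ a and a ≤ 2, so d ≤ 2. But 2 < 4, so no value of d works.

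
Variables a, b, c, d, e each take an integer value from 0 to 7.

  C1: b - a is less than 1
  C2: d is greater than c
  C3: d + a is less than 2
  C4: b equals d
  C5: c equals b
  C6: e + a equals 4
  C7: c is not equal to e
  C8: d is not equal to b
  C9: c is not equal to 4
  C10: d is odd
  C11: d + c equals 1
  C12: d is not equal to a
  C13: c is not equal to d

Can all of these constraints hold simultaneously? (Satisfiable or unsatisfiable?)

Unsatisfiable

From constraints 4 and 5, c = b = d, so c = d. But constraint 13 says c ≠ d. Contradiction.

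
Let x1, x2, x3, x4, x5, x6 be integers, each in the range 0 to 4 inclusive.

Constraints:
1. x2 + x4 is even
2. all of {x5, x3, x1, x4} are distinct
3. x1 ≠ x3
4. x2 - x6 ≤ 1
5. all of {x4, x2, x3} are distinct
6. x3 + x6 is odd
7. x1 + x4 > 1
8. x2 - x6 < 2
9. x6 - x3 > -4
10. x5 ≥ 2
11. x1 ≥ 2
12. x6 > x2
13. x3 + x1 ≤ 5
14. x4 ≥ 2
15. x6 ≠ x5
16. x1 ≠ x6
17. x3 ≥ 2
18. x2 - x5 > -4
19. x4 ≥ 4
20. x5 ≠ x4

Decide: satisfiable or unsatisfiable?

Unsatisfiable

Constraints 10, 11, 14, and 17 confine each of x5, x3, x1, x4 to the 3 values {2, …, 4} (the domain already gives each ≤ 4).
Constraint 2 requires all 4 of them to be distinct, but only 3 values are available — impossible by the pigeonhole principle.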